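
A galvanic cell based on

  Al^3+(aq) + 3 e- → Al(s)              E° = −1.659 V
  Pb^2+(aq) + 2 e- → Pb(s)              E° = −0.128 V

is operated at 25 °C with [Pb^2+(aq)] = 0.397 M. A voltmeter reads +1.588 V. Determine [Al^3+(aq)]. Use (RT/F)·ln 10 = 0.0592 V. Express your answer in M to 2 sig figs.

With Pb²⁺/Pb at the cathode and Al³⁺/Al at the anode, E°cell = −0.128 − (−1.659) = +1.531 V (n = 6).
Since E = E° − (0.0592/n)·log Q, log Q = n(E° − E)/0.0592 = −5.777.
For 3 Pb^2+(aq) + 2 Al(s) → 3 Pb(s) + 2 Al^3+(aq), the reaction quotient is Q = [Al^3+(aq)]^2 / [Pb^2+(aq)]^3.
Isolating [Al^3+(aq)] in Q = 10^{−5.777} yields log [Al^3+(aq)] = −3.490, i.e. 0.00032 M.

0.00032 M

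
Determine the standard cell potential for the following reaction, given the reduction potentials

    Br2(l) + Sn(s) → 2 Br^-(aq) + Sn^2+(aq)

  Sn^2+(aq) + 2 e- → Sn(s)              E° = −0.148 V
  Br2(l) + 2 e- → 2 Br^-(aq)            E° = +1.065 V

+1.213 V

In the reaction as written, Br2(l) is reduced (cathode) and Sn^2+(aq) is produced by oxidation at the anode.
E°cell = E°(cathode) − E°(anode) = +1.065 − (−0.148) = +1.213 V.
The positive value indicates the reaction is spontaneous as written.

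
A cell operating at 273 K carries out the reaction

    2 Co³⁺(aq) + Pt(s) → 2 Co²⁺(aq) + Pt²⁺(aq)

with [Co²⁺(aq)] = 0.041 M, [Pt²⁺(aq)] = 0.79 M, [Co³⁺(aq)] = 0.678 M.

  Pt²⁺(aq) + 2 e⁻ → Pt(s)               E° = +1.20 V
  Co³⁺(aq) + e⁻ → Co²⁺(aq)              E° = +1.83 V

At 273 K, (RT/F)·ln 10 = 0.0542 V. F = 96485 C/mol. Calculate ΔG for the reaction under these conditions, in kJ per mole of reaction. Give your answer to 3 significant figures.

−135 kJ/mol

With Co³⁺/Co²⁺ reduced at the cathode, E°cell = +1.83 − (+1.20) = +0.63 V and n = 2.
The reaction quotient is ([Co²⁺(aq)]^2·[Pt²⁺(aq)]) / [Co³⁺(aq)]^2 = 0.00289; by Nernst, E = +0.63 − (0.0542/2)(−2.539) = +0.6988 V.
Then ΔG = −nFE = −2 × 96485 × +0.6988 J/mol = −135 kJ/mol.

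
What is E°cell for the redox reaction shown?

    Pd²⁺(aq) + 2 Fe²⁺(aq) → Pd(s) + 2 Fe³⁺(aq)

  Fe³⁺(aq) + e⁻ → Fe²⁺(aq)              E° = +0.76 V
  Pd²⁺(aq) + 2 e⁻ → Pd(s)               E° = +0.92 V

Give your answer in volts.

+0.16 V

Pd²⁺(aq) gains electrons, so the Pd²⁺/Pd couple is the cathode; the Fe³⁺/Fe²⁺ couple is the anode.
E°cell = E°(cathode) − E°(anode) = +0.92 − (+0.76) = +0.16 V.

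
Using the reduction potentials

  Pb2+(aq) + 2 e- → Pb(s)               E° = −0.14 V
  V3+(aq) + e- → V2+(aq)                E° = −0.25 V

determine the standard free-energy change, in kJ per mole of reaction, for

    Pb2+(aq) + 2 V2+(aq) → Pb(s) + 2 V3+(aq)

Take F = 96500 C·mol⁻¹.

In the reaction as written Pb2+(aq) is reduced, so the Pb²⁺/Pb couple is the cathode and V³⁺/V²⁺ is the anode.
E°cell = −0.14 − (−0.25) = +0.11 V; balancing electrons gives n = 2.
ΔG° = −nFE°cell = −(2)(96500)(+0.11) J/mol = −21.2 kJ/mol.

−21.2 kJ/mol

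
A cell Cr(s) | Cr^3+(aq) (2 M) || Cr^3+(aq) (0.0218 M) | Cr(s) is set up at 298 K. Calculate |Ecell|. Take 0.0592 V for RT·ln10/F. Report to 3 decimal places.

0.039 V

For a concentration cell E°cell = 0, since both electrodes use the same couple.
The compartment with the higher Cr^3+(aq) concentration (2 M) acts as the cathode; ions are reduced there and produced at the dilute (0.0218 M) anode.
With n = 3, Ecell = −(0.0592/3)·log([dilute]/[conc]) = −(0.0592/3)·log(0.0218/2) = +0.039 V.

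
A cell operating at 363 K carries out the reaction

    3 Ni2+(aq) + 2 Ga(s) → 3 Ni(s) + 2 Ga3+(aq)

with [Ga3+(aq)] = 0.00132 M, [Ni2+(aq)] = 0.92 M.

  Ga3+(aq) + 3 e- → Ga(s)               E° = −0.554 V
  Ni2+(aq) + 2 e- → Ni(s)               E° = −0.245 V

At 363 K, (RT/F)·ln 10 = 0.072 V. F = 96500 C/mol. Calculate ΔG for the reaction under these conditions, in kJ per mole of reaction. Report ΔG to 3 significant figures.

With Ni²⁺/Ni reduced at the cathode, E°cell = −0.245 − (−0.554) = +0.309 V and n = 6.
The reaction quotient is [Ga3+(aq)]^2 / [Ni2+(aq)]^3 = 2.24×10^−6; by Nernst, E = +0.309 − (0.072/6)(−5.650) = +0.3768 V.
Finally ΔG = −nFE = −(6)(96500 C/mol)(+0.3768 V) = −218 kJ/mol.

−218 kJ/mol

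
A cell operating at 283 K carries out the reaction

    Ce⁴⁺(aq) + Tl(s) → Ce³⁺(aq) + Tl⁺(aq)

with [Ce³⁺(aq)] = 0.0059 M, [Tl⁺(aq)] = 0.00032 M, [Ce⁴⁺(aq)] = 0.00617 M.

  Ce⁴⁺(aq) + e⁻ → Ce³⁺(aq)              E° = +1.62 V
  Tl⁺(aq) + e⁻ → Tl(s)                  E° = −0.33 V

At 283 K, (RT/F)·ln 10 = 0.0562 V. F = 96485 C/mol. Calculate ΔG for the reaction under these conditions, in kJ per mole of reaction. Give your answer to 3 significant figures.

The standard cell potential is +1.62 − (−0.33) = +1.95 V, with n = 1 electron in the balanced equation.
The reaction quotient is ([Ce³⁺(aq)]·[Tl⁺(aq)]) / [Ce⁴⁺(aq)] = 0.000306; by Nernst, E = +1.95 − (0.0562/1)(−3.514) = +2.1475 V.
Finally ΔG = −nFE = −(1)(96485 C/mol)(+2.1475 V) = −207 kJ/mol.

−207 kJ/mol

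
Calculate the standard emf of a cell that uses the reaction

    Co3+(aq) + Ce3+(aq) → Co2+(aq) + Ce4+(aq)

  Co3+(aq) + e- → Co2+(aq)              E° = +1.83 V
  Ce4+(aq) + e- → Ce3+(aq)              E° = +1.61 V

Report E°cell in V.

+0.22 V

In the reaction as written, Co3+(aq) is reduced (cathode) and Ce4+(aq) is produced by oxidation at the anode.
E°cell = E°(cathode) − E°(anode) = +1.83 − (+1.61) = +0.22 V.
The positive value indicates the reaction is spontaneous as written.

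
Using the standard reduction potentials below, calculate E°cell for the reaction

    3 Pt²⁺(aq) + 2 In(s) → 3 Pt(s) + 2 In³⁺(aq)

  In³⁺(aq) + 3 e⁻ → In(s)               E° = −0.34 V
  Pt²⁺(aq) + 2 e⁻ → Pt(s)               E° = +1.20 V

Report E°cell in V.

+1.54 V

Pt²⁺(aq) gains electrons, so the Pt²⁺/Pt couple is the cathode; the In³⁺/In couple is the anode.
E°cell = E°(cathode) − E°(anode) = +1.20 − (−0.34) = +1.54 V.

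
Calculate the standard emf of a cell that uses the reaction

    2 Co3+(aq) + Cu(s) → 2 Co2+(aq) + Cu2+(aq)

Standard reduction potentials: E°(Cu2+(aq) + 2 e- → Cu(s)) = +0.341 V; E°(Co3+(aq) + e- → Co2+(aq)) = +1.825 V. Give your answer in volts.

Co3+(aq) gains electrons, so the Co³⁺/Co²⁺ couple is the cathode; the Cu²⁺/Cu couple is the anode.
E°cell = E°(cathode) − E°(anode) = +1.825 − (+0.341) = +1.484 V.

+1.484 V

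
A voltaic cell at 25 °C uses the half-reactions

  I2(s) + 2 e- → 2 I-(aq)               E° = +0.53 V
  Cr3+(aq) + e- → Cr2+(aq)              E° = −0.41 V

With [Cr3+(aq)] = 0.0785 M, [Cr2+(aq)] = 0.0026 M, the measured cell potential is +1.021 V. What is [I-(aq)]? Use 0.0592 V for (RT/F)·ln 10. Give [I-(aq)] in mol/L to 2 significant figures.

0.0014 M

The I₂/I⁻ couple has the larger reduction potential, so it is the cathode: E°cell = +0.53 − (−0.41) = +0.94 V and n = 2.
Since E = E° − (0.0592/n)·log Q, log Q = n(E° − E)/0.0592 = −2.736.
Balancing electrons gives I2(s) + 2 Cr2+(aq) → 2 I-(aq) + 2 Cr3+(aq); thus Q = ([I-(aq)]^2·[Cr3+(aq)]^2) / [Cr2+(aq)]^2.
Substituting the known concentrations and solving, log [I-(aq)] = −2.848 and [I-(aq)] = 0.0014 M.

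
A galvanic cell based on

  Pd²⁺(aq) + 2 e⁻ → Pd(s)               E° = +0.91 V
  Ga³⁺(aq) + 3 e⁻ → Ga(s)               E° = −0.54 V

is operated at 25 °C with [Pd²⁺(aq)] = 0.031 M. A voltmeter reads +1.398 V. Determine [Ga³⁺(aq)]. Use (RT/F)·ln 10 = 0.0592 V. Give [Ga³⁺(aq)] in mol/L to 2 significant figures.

Pd²⁺/Pd is the cathode (higher E°); E°cell = +0.91 − (−0.54) = +1.45 V with n = 6.
Since E = E° − (0.0592/n)·log Q, log Q = n(E° − E)/0.0592 = 5.270.
Balancing electrons gives 3 Pd²⁺(aq) + 2 Ga(s) → 3 Pd(s) + 2 Ga³⁺(aq); thus Q = [Ga³⁺(aq)]^2 / [Pd²⁺(aq)]^3.
Solving for the unknown gives log [Ga³⁺(aq)] = 0.372, so [Ga³⁺(aq)] ≈ 2.4 M.

2.4 M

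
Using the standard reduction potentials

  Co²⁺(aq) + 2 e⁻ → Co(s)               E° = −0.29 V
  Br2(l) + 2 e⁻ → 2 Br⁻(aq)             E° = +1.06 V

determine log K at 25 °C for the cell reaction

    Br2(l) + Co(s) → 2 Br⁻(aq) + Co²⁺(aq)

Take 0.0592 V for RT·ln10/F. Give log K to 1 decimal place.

log K = 45.6

The Br₂/Br⁻ couple is reduced (cathode); E°cell = +1.06 − (−0.29) = +1.35 V with n = 2.
At equilibrium E = 0, so log K = nE°cell / 0.0592 = (2)(+1.35) / 0.0592 = 45.6.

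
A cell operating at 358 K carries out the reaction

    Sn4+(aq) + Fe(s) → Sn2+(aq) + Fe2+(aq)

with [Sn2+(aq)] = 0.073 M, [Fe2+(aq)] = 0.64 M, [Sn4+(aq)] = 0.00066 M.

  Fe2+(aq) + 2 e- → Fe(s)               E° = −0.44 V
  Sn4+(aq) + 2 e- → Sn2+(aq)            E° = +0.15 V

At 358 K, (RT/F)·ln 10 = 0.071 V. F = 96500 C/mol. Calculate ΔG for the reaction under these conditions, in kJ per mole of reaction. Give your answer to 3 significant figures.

With Sn⁴⁺/Sn²⁺ reduced at the cathode, E°cell = +0.15 − (−0.44) = +0.59 V and n = 2.
Here Q = ([Sn2+(aq)]·[Fe2+(aq)]) / [Sn4+(aq)] = 70.8 (log Q = 1.850), giving E = +0.59 − (0.071/2)·(1.850) = +0.5243 V.
ΔG = −nFE = −(2)(96500)(+0.5243) J/mol = −101 kJ/mol.

−101 kJ/mol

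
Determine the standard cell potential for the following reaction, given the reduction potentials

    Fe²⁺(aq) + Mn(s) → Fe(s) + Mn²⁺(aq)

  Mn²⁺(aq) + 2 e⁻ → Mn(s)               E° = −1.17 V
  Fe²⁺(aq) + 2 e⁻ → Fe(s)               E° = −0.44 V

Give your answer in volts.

In the reaction as written, Fe²⁺(aq) is reduced (cathode) and Mn²⁺(aq) is produced by oxidation at the anode.
E°cell = E°(cathode) − E°(anode) = −0.44 − (−1.17) = +0.73 V.
The positive value indicates the reaction is spontaneous as written.

+0.73 V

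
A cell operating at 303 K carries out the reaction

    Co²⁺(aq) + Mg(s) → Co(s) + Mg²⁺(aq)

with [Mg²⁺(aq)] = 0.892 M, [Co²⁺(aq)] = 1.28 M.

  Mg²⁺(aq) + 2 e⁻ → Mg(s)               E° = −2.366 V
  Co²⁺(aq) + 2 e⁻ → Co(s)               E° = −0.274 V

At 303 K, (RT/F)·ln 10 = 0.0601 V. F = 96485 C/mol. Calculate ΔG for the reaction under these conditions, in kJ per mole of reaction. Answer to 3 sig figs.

With Co²⁺/Co reduced at the cathode, E°cell = −0.274 − (−2.366) = +2.092 V and n = 2.
The reaction quotient is [Mg²⁺(aq)] / [Co²⁺(aq)] = 0.697; by Nernst, E = +2.092 − (0.0601/2)(−0.157) = +2.0967 V.
Then ΔG = −nFE = −2 × 96485 × +2.0967 J/mol = −405 kJ/mol.

−405 kJ/mol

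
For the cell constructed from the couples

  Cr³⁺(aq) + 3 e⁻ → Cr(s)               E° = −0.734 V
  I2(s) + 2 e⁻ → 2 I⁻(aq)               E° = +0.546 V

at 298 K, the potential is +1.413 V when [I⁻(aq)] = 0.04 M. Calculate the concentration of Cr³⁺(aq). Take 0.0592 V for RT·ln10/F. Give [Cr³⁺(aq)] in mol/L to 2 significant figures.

0.0028 M

The I₂/I⁻ couple has the larger reduction potential, so it is the cathode: E°cell = +0.546 − (−0.734) = +1.280 V and n = 6.
Since E = E° − (0.0592/n)·log Q, log Q = n(E° − E)/0.0592 = −13.480.
For 3 I2(s) + 2 Cr(s) → 6 I⁻(aq) + 2 Cr³⁺(aq), the reaction quotient is Q = [I⁻(aq)]^6·[Cr³⁺(aq)]^2.
Substituting the known concentrations and solving, log [Cr³⁺(aq)] = −2.546 and [Cr³⁺(aq)] = 0.0028 M.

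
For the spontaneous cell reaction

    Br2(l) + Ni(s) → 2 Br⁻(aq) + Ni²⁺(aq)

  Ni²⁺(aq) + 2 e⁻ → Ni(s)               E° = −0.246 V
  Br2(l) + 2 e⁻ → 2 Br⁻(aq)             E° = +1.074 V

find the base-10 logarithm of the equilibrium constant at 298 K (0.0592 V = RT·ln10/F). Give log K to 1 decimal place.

log K = 44.6

The Br₂/Br⁻ couple is reduced (cathode); E°cell = +1.074 − (−0.246) = +1.320 V with n = 2.
At equilibrium E = 0, so log K = nE°cell / 0.0592 = (2)(+1.320) / 0.0592 = 44.6.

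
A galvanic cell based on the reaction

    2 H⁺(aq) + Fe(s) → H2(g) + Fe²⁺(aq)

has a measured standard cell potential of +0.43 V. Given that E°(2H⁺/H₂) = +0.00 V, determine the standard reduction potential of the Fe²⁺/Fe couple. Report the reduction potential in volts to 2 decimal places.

−0.43 V

In the reaction as written the 2H⁺/H₂ couple is reduced (cathode) and Fe²⁺/Fe is oxidized (anode), so E°cell = E°(2H⁺/H₂) − E°(Fe²⁺/Fe).
E°(Fe²⁺/Fe) = E°(cathode) − E°cell = +0.00 − (+0.43) = −0.43 V.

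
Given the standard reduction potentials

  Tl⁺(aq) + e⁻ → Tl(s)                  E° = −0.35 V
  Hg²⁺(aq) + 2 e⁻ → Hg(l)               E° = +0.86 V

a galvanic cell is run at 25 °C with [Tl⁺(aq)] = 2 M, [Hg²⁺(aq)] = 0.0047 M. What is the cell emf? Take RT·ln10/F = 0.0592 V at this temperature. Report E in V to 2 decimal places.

+1.12 V

Since E°(Hg²⁺/Hg) > E°(Tl⁺/Tl), Hg²⁺/Hg serves as the cathode.
E°cell = E°cat − E°an = +0.86 − (−0.35) = +1.21 V; n = 2.
For the overall reaction Hg²⁺(aq) + 2 Tl(s) → Hg(l) + 2 Tl⁺(aq), Q = [Tl⁺(aq)]^2 / [Hg²⁺(aq)] = 851, giving log Q = 2.930.
By the Nernst equation, E = +1.21 − (0.0592/2)·(2.930) = +1.12 V.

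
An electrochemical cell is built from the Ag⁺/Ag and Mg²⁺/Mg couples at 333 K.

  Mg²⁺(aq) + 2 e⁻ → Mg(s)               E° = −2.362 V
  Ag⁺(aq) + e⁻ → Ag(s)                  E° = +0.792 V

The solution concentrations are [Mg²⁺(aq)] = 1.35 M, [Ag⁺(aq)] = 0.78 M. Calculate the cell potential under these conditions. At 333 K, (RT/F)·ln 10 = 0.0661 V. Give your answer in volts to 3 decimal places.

+3.143 V

Since E°(Ag⁺/Ag) > E°(Mg²⁺/Mg), Ag⁺/Ag serves as the cathode.
E°cell = +0.792 − (−2.362) = +3.154 V, with n = 2 electrons transferred.
Balancing gives 2 Ag⁺(aq) + Mg(s) → 2 Ag(s) + Mg²⁺(aq); hence Q = [Mg²⁺(aq)] / [Ag⁺(aq)]^2 = 2.22 (log Q = 0.346).
E = E° − (0.0661/n)·log Q = +3.154 − (0.0661/2)(0.346) = +3.143 V.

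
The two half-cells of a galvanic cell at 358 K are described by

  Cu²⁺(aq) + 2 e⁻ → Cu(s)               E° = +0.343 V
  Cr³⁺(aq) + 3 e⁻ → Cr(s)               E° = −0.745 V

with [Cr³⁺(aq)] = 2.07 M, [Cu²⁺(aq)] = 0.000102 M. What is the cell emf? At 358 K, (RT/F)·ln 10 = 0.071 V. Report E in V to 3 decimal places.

+0.939 V

Cu²⁺/Cu is reduced (cathode, E° = +0.343 V) and Cr³⁺/Cr is oxidized (anode).
The standard potential is +0.343 − (−0.745) = +1.088 V and the balanced reaction transfers n = 6 electrons.
The balanced reaction is 3 Cu²⁺(aq) + 2 Cr(s) → 3 Cu(s) + 2 Cr³⁺(aq), so Q = [Cr³⁺(aq)]^2 / [Cu²⁺(aq)]^3 = 4.04×10^12 and log Q = 12.606.
Applying E = E° − (RT ln10/nF)·log Q gives +1.088 − (0.071/6)(12.606) = +0.939 V.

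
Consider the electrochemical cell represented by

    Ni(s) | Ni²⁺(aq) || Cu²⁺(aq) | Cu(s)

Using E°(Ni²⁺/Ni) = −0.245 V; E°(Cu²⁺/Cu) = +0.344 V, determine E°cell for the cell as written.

By convention the left-hand electrode in cell notation is the anode (oxidation) and the right-hand electrode is the cathode (reduction).
E°cell = E°(right) − E°(left) = +0.344 − (−0.245) = +0.589 V.

+0.589 V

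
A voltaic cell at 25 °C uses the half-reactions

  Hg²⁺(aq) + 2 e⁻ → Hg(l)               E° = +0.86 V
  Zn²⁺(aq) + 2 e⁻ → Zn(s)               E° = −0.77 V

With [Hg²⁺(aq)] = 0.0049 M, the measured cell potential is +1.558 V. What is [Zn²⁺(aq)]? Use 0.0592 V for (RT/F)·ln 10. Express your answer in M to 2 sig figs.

With Hg²⁺/Hg at the cathode and Zn²⁺/Zn at the anode, E°cell = +0.86 − (−0.77) = +1.63 V (n = 2).
From the Nernst equation, log Q = n(E° − E)/0.0592 = 2·(+1.63 − (+1.558))/0.0592 = 2.432.
Balancing electrons gives Hg²⁺(aq) + Zn(s) → Hg(l) + Zn²⁺(aq); thus Q = [Zn²⁺(aq)] / [Hg²⁺(aq)].
Substituting the known concentrations and solving, log [Zn²⁺(aq)] = 0.122 and [Zn²⁺(aq)] = 1.3 M.

1.3 M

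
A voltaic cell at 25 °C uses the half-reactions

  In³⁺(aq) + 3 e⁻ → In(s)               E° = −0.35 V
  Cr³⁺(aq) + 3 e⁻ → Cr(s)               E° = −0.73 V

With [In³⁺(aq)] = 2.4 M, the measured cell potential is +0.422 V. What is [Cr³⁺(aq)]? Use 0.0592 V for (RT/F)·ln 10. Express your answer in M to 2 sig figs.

The In³⁺/In couple has the larger reduction potential, so it is the cathode: E°cell = −0.35 − (−0.73) = +0.38 V and n = 3.
Rearranging E = E° − (0.0592/n)·log Q gives log Q = 3(+0.38 − (+0.422))/0.0592 = −2.128.
Balancing electrons gives In³⁺(aq) + Cr(s) → In(s) + Cr³⁺(aq); thus Q = [Cr³⁺(aq)] / [In³⁺(aq)].
Isolating [Cr³⁺(aq)] in Q = 10^{−2.128} yields log [Cr³⁺(aq)] = −1.748, i.e. 0.018 M.

0.018 M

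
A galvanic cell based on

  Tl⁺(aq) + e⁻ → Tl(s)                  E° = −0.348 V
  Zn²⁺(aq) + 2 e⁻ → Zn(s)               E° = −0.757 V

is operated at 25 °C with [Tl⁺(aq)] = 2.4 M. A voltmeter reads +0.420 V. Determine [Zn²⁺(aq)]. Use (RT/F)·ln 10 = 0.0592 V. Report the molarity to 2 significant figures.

Tl⁺/Tl is the cathode (higher E°); E°cell = −0.348 − (−0.757) = +0.409 V with n = 2.
Since E = E° − (0.0592/n)·log Q, log Q = n(E° − E)/0.0592 = −0.372.
Balancing electrons gives 2 Tl⁺(aq) + Zn(s) → 2 Tl(s) + Zn²⁺(aq); thus Q = [Zn²⁺(aq)] / [Tl⁺(aq)]^2.
Isolating [Zn²⁺(aq)] in Q = 10^{−0.372} yields log [Zn²⁺(aq)] = 0.388, i.e. 2.4 M.

2.4 M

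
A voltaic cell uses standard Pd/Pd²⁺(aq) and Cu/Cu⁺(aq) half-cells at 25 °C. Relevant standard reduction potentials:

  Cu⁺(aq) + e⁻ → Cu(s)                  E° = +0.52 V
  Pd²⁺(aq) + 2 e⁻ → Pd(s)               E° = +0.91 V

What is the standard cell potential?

+0.39 V

The Pd²⁺/Pd couple has the higher E°, so Pd ion is reduced (cathode) and Cu is oxidized (anode).
E°cell = E°(cathode) − E°(anode) = +0.91 − (+0.52) = +0.39 V.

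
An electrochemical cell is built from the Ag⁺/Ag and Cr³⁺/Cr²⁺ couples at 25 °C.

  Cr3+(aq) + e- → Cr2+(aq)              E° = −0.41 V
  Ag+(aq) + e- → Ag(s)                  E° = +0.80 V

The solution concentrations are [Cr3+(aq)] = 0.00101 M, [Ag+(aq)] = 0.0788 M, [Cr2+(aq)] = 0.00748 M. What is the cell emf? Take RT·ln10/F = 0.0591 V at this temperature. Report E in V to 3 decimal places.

The Ag⁺/Ag couple has the more positive E°, so it is the cathode; Cr³⁺/Cr²⁺ is the anode.
E°cell = E°cat − E°an = +0.80 − (−0.41) = +1.21 V; n = 1.
The balanced reaction is Ag+(aq) + Cr2+(aq) → Ag(s) + Cr3+(aq), so Q = [Cr3+(aq)] / ([Ag+(aq)]·[Cr2+(aq)]) = 1.71 and log Q = 0.234.
Applying E = E° − (RT ln10/nF)·log Q gives +1.21 − (0.0591/1)(0.234) = +1.196 V.

+1.196 V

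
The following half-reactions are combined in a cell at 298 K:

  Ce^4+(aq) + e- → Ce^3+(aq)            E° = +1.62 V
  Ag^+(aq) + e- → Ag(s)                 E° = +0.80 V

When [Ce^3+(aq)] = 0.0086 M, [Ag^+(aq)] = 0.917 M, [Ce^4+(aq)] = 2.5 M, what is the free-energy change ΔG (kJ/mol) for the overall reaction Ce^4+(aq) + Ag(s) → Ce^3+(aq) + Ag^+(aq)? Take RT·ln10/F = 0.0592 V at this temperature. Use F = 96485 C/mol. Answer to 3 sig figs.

−93.4 kJ/mol

The standard cell potential is +1.62 − (+0.80) = +0.82 V, with n = 1 electron in the balanced equation.
Q = ([Ce^3+(aq)]·[Ag^+(aq)]) / [Ce^4+(aq)] = 0.00315, so log Q = −2.501 and E = +0.82 − (0.0592/1)(−2.501) = +0.9681 V.
Then ΔG = −nFE = −1 × 96485 × +0.9681 J/mol = −93.4 kJ/mol.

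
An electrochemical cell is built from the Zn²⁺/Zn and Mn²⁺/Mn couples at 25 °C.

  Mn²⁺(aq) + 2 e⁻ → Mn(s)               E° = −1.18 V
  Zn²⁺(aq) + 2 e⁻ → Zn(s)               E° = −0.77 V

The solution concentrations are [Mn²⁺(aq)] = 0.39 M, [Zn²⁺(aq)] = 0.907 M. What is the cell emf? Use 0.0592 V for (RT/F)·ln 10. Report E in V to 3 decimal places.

+0.421 V

Since E°(Zn²⁺/Zn) > E°(Mn²⁺/Mn), Zn²⁺/Zn serves as the cathode.
E°cell = −0.77 − (−1.18) = +0.41 V, with n = 2 electrons transferred.
The balanced reaction is Zn²⁺(aq) + Mn(s) → Zn(s) + Mn²⁺(aq), so Q = [Mn²⁺(aq)] / [Zn²⁺(aq)] = 0.43 and log Q = −0.367.
E = E° − (0.0592/n)·log Q = +0.41 − (0.0592/2)(−0.367) = +0.421 V.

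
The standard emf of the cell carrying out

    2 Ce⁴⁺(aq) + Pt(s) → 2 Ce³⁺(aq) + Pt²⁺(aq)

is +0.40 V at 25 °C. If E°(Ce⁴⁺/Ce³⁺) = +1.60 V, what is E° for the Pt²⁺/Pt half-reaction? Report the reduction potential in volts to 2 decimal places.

In the reaction as written the Ce⁴⁺/Ce³⁺ couple is reduced (cathode) and Pt²⁺/Pt is oxidized (anode), so E°cell = E°(Ce⁴⁺/Ce³⁺) − E°(Pt²⁺/Pt).
E°(Pt²⁺/Pt) = E°(cathode) − E°cell = +1.60 − (+0.40) = +1.20 V.

+1.20 V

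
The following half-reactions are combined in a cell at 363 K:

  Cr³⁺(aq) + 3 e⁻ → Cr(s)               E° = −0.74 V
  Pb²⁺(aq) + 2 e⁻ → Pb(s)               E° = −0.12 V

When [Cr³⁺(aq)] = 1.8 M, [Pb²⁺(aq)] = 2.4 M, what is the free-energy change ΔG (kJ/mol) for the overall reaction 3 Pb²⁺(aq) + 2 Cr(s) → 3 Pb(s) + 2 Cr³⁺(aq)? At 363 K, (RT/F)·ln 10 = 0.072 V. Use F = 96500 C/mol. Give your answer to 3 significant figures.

−363 kJ/mol

With Pb²⁺/Pb reduced at the cathode, E°cell = −0.12 − (−0.74) = +0.62 V and n = 6.
Q = [Cr³⁺(aq)]^2 / [Pb²⁺(aq)]^3 = 0.234, so log Q = −0.630 and E = +0.62 − (0.072/6)(−0.630) = +0.6276 V.
Then ΔG = −nFE = −6 × 96500 × +0.6276 J/mol = −363 kJ/mol.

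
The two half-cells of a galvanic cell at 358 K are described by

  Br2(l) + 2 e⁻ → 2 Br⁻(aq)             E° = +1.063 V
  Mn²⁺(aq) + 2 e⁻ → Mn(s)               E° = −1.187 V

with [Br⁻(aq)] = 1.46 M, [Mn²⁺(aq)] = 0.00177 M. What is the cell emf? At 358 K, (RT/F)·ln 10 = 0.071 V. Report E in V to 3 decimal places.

+2.336 V

Since E°(Br₂/Br⁻) > E°(Mn²⁺/Mn), Br₂/Br⁻ serves as the cathode.
E°cell = E°cat − E°an = +1.063 − (−1.187) = +2.250 V; n = 2.
The balanced reaction is Br2(l) + Mn(s) → 2 Br⁻(aq) + Mn²⁺(aq), so Q = [Br⁻(aq)]^2·[Mn²⁺(aq)] = 0.00377 and log Q = −2.423.
E = E° − (0.071/n)·log Q = +2.250 − (0.071/2)(−2.423) = +2.336 V.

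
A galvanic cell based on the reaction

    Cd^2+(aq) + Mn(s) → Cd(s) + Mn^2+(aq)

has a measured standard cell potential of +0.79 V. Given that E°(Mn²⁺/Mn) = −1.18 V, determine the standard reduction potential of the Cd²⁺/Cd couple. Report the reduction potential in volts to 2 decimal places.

−0.39 V

In the reaction as written the Cd²⁺/Cd couple is reduced (cathode) and Mn²⁺/Mn is oxidized (anode), so E°cell = E°(Cd²⁺/Cd) − E°(Mn²⁺/Mn).
E°(Cd²⁺/Cd) = E°cell + E°(anode) = +0.79 + (−1.18) = −0.39 V.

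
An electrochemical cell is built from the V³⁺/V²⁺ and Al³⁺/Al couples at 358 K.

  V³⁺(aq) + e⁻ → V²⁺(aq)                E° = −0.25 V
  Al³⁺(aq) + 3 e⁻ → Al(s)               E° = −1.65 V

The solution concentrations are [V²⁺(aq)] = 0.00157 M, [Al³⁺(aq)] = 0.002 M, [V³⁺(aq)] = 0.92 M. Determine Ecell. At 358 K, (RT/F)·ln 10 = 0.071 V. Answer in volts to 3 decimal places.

V³⁺/V²⁺ is reduced (cathode, E° = −0.25 V) and Al³⁺/Al is oxidized (anode).
E°cell = E°cat − E°an = −0.25 − (−1.65) = +1.40 V; n = 3.
Balancing gives 3 V³⁺(aq) + Al(s) → 3 V²⁺(aq) + Al³⁺(aq); hence Q = ([V²⁺(aq)]^3·[Al³⁺(aq)]) / [V³⁺(aq)]^3 = 9.94×10^−12 (log Q = −11.003).
By the Nernst equation, E = +1.40 − (0.071/3)·(−11.003) = +1.660 V.

+1.660 V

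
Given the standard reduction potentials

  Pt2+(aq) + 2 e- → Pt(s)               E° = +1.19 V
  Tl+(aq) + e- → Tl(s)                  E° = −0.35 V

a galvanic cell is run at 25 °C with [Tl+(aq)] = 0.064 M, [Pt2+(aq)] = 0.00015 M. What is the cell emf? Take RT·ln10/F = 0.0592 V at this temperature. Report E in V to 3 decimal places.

Since E°(Pt²⁺/Pt) > E°(Tl⁺/Tl), Pt²⁺/Pt serves as the cathode.
The standard potential is +1.19 − (−0.35) = +1.54 V and the balanced reaction transfers n = 2 electrons.
For the overall reaction Pt2+(aq) + 2 Tl(s) → Pt(s) + 2 Tl+(aq), Q = [Tl+(aq)]^2 / [Pt2+(aq)] = 27.3, giving log Q = 1.436.
Applying E = E° − (RT ln10/nF)·log Q gives +1.54 − (0.0592/2)(1.436) = +1.497 V.

+1.497 V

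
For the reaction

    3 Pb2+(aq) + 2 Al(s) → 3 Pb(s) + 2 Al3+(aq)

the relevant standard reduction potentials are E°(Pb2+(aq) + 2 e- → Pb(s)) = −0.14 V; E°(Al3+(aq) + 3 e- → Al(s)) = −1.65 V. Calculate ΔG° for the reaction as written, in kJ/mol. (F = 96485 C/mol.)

In the reaction as written Pb2+(aq) is reduced, so the Pb²⁺/Pb couple is the cathode and Al³⁺/Al is the anode.
E°cell = −0.14 − (−1.65) = +1.51 V; balancing electrons gives n = 6.
ΔG° = −nFE°cell = −(6)(96485)(+1.51) J/mol = −874 kJ/mol.

−874 kJ/mol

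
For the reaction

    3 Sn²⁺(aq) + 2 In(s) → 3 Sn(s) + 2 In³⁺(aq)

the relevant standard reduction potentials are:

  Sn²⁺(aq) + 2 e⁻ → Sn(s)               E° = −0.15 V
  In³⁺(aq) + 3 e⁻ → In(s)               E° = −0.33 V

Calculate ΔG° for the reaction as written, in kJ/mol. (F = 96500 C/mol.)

In the reaction as written Sn²⁺(aq) is reduced, so the Sn²⁺/Sn couple is the cathode and In³⁺/In is the anode.
E°cell = −0.15 − (−0.33) = +0.18 V; balancing electrons gives n = 6.
ΔG° = −nFE°cell = −(6)(96500)(+0.18) J/mol = −104 kJ/mol.

−104 kJ/mol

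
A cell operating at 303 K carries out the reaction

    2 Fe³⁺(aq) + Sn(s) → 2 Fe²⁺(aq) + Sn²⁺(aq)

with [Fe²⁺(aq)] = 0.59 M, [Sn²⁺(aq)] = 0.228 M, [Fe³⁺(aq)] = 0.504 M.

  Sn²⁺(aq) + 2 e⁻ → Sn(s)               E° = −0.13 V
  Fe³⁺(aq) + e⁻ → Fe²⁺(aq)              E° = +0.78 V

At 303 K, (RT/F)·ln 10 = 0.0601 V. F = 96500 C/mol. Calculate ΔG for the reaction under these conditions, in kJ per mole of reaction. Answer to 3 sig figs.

−179 kJ/mol

With Fe³⁺/Fe²⁺ reduced at the cathode, E°cell = +0.78 − (−0.13) = +0.91 V and n = 2.
The reaction quotient is ([Fe²⁺(aq)]^2·[Sn²⁺(aq)]) / [Fe³⁺(aq)]^2 = 0.312; by Nernst, E = +0.91 − (0.0601/2)(−0.505) = +0.9252 V.
Finally ΔG = −nFE = −(2)(96500 C/mol)(+0.9252 V) = −179 kJ/mol.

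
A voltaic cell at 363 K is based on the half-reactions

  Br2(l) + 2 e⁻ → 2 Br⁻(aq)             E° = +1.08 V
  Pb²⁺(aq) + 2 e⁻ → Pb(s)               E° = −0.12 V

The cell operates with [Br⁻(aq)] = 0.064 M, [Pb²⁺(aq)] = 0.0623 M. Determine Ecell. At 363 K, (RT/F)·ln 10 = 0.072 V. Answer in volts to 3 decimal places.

The Br₂/Br⁻ couple has the more positive E°, so it is the cathode; Pb²⁺/Pb is the anode.
E°cell = +1.08 − (−0.12) = +1.20 V, with n = 2 electrons transferred.
For the overall reaction Br2(l) + Pb(s) → 2 Br⁻(aq) + Pb²⁺(aq), Q = [Br⁻(aq)]^2·[Pb²⁺(aq)] = 0.000255, giving log Q = −3.593.
E = E° − (0.072/n)·log Q = +1.20 − (0.072/2)(−3.593) = +1.329 V.

+1.329 V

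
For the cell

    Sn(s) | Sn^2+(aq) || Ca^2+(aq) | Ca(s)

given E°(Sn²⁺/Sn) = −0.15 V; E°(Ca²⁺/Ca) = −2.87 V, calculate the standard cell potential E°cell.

−2.72 V

By convention the left-hand electrode in cell notation is the anode (oxidation) and the right-hand electrode is the cathode (reduction).
E°cell = E°(right) − E°(left) = −2.87 − (−0.15) = −2.72 V.
The negative sign shows that, as written, the cell would require an external voltage to drive the reaction.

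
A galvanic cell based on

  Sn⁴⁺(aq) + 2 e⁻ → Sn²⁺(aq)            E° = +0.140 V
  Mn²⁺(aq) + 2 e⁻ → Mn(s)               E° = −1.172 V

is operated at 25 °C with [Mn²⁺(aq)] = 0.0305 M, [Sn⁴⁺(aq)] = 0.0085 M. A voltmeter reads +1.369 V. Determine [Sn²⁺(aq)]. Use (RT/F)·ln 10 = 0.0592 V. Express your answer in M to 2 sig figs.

The Sn⁴⁺/Sn²⁺ couple has the larger reduction potential, so it is the cathode: E°cell = +0.140 − (−1.172) = +1.312 V and n = 2.
Rearranging E = E° − (0.0592/n)·log Q gives log Q = 2(+1.312 − (+1.369))/0.0592 = −1.926.
For Sn⁴⁺(aq) + Mn(s) → Sn²⁺(aq) + Mn²⁺(aq), the reaction quotient is Q = ([Sn²⁺(aq)]·[Mn²⁺(aq)]) / [Sn⁴⁺(aq)].
Substituting the known concentrations and solving, log [Sn²⁺(aq)] = −2.481 and [Sn²⁺(aq)] = 0.0033 M.

0.0033 M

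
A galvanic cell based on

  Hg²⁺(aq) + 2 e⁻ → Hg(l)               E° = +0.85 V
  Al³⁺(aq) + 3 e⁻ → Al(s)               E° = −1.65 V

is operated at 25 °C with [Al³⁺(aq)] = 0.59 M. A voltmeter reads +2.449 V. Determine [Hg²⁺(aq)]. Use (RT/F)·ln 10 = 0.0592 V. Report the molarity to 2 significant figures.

0.013 M

With Hg²⁺/Hg at the cathode and Al³⁺/Al at the anode, E°cell = +0.85 − (−1.65) = +2.50 V (n = 6).
From the Nernst equation, log Q = n(E° − E)/0.0592 = 6·(+2.50 − (+2.449))/0.0592 = 5.169.
The balanced reaction is 3 Hg²⁺(aq) + 2 Al(s) → 3 Hg(l) + 2 Al³⁺(aq), so Q = [Al³⁺(aq)]^2 / [Hg²⁺(aq)]^3.
Isolating [Hg²⁺(aq)] in Q = 10^{5.169} yields log [Hg²⁺(aq)] = −1.876, i.e. 0.013 M.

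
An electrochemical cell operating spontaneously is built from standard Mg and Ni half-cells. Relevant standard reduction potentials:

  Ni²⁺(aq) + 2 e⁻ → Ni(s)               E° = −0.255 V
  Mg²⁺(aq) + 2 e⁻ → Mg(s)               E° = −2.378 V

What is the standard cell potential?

+2.123 V

Of the two couples in this cell, the one with the more positive reduction potential is reduced at the cathode: here that is Ni²⁺/Ni (−0.255 V); Mg²⁺/Mg (−2.378 V) is the anode.
E°cell = E°(cathode) − E°(anode) = −0.255 − (−2.378) = +2.123 V.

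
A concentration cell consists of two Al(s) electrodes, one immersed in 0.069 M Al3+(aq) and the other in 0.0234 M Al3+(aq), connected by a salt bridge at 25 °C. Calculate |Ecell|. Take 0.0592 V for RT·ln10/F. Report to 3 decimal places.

0.009 V

For a concentration cell E°cell = 0, since both electrodes use the same couple.
The compartment with the higher Al3+(aq) concentration (0.069 M) acts as the cathode; ions are reduced there and produced at the dilute (0.0234 M) anode.
With n = 3, Ecell = −(0.0592/3)·log([dilute]/[conc]) = −(0.0592/3)·log(0.0234/0.069) = +0.009 V.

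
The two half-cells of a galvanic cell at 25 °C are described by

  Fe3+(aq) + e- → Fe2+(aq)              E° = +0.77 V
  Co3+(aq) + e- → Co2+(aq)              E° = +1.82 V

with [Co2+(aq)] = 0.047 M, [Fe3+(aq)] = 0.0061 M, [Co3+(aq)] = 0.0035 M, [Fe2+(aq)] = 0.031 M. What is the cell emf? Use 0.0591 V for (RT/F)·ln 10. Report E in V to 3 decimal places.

+1.025 V

Since E°(Co³⁺/Co²⁺) > E°(Fe³⁺/Fe²⁺), Co³⁺/Co²⁺ serves as the cathode.
The standard potential is +1.82 − (+0.77) = +1.05 V and the balanced reaction transfers n = 1 electron.
Balancing gives Co3+(aq) + Fe2+(aq) → Co2+(aq) + Fe3+(aq); hence Q = ([Co2+(aq)]·[Fe3+(aq)]) / ([Co3+(aq)]·[Fe2+(aq)]) = 2.64 (log Q = 0.422).
E = E° − (0.0591/n)·log Q = +1.05 − (0.0591/1)(0.422) = +1.025 V.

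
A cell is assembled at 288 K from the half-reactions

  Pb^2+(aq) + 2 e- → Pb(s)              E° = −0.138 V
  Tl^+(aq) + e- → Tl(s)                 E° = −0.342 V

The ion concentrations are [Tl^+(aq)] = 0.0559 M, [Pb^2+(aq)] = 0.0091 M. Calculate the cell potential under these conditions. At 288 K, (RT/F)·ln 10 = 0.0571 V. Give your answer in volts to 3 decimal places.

Since E°(Pb²⁺/Pb) > E°(Tl⁺/Tl), Pb²⁺/Pb serves as the cathode.
The standard potential is −0.138 − (−0.342) = +0.204 V and the balanced reaction transfers n = 2 electrons.
Balancing gives Pb^2+(aq) + 2 Tl(s) → Pb(s) + 2 Tl^+(aq); hence Q = [Tl^+(aq)]^2 / [Pb^2+(aq)] = 0.343 (log Q = −0.464).
Applying E = E° − (RT ln10/nF)·log Q gives +0.204 − (0.0571/2)(−0.464) = +0.217 V.

+0.217 V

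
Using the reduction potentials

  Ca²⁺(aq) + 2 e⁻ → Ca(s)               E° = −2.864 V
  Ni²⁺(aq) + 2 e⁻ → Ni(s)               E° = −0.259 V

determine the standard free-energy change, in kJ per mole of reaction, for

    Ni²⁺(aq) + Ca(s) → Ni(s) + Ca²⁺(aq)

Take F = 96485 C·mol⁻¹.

−503 kJ/mol

In the reaction as written Ni²⁺(aq) is reduced, so the Ni²⁺/Ni couple is the cathode and Ca²⁺/Ca is the anode.
E°cell = −0.259 − (−2.864) = +2.605 V; balancing electrons gives n = 2.
ΔG° = −nFE°cell = −(2)(96485)(+2.605) J/mol = −503 kJ/mol.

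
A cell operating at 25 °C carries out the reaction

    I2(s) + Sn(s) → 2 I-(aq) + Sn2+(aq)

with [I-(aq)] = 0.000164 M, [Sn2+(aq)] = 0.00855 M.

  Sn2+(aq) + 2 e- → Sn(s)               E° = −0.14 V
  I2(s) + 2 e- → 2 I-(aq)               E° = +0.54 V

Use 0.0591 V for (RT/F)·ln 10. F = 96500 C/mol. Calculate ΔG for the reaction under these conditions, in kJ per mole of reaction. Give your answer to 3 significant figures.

The standard cell potential is +0.54 − (−0.14) = +0.68 V, with n = 2 electrons in the balanced equation.
The reaction quotient is [I-(aq)]^2·[Sn2+(aq)] = 2.3×10^−10; by Nernst, E = +0.68 − (0.0591/2)(−9.638) = +0.9648 V.
Finally ΔG = −nFE = −(2)(96500 C/mol)(+0.9648 V) = −186 kJ/mol.

−186 kJ/mol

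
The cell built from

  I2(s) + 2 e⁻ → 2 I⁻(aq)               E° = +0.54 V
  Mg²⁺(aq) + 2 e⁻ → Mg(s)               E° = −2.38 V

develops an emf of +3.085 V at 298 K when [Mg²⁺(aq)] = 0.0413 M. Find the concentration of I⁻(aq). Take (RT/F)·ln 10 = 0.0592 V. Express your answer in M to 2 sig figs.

0.0080 M

With I₂/I⁻ at the cathode and Mg²⁺/Mg at the anode, E°cell = +0.54 − (−2.38) = +2.92 V (n = 2).
Rearranging E = E° − (0.0592/n)·log Q gives log Q = 2(+2.92 − (+3.085))/0.0592 = −5.574.
The balanced reaction is I2(s) + Mg(s) → 2 I⁻(aq) + Mg²⁺(aq), so Q = [I⁻(aq)]^2·[Mg²⁺(aq)].
Substituting the known concentrations and solving, log [I⁻(aq)] = −2.095 and [I⁻(aq)] = 0.0080 M.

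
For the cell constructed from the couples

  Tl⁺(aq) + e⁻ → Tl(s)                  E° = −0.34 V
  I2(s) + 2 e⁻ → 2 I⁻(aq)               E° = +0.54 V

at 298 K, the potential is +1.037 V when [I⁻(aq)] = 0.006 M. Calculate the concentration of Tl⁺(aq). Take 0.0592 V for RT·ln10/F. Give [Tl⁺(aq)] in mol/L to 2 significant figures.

0.37 M

With I₂/I⁻ at the cathode and Tl⁺/Tl at the anode, E°cell = +0.54 − (−0.34) = +0.88 V (n = 2).
Rearranging E = E° − (0.0592/n)·log Q gives log Q = 2(+0.88 − (+1.037))/0.0592 = −5.304.
Balancing electrons gives I2(s) + 2 Tl(s) → 2 I⁻(aq) + 2 Tl⁺(aq); thus Q = [I⁻(aq)]^2·[Tl⁺(aq)]^2.
Isolating [Tl⁺(aq)] in Q = 10^{−5.304} yields log [Tl⁺(aq)] = −0.430, i.e. 0.37 M.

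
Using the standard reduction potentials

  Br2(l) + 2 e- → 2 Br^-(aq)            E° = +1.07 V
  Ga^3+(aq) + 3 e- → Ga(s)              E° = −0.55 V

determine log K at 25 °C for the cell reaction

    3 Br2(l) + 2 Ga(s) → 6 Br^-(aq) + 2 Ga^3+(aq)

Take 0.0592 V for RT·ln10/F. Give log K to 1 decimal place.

log K = 164.2

The Br₂/Br⁻ couple is reduced (cathode); E°cell = +1.07 − (−0.55) = +1.62 V with n = 6.
At equilibrium E = 0, so log K = nE°cell / 0.0592 = (6)(+1.62) / 0.0592 = 164.2.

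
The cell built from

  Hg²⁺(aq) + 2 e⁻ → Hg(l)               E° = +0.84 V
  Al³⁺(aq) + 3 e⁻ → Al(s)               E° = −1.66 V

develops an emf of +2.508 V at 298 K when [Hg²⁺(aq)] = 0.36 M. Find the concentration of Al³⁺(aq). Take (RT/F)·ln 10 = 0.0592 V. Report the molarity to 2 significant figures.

Hg²⁺/Hg is the cathode (higher E°); E°cell = +0.84 − (−1.66) = +2.50 V with n = 6.
Rearranging E = E° − (0.0592/n)·log Q gives log Q = 6(+2.50 − (+2.508))/0.0592 = −0.811.
Balancing electrons gives 3 Hg²⁺(aq) + 2 Al(s) → 3 Hg(l) + 2 Al³⁺(aq); thus Q = [Al³⁺(aq)]^2 / [Hg²⁺(aq)]^3.
Solving for the unknown gives log [Al³⁺(aq)] = −1.071, so [Al³⁺(aq)] ≈ 0.085 M.

0.085 M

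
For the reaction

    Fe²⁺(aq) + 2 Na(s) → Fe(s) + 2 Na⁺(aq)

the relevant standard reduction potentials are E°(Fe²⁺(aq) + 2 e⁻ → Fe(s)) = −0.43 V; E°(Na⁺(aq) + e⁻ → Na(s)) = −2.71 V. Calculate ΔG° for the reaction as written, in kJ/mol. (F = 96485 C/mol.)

In the reaction as written Fe²⁺(aq) is reduced, so the Fe²⁺/Fe couple is the cathode and Na⁺/Na is the anode.
E°cell = −0.43 − (−2.71) = +2.28 V; balancing electrons gives n = 2.
ΔG° = −nFE°cell = −(2)(96485)(+2.28) J/mol = −440 kJ/mol.

−440 kJ/mol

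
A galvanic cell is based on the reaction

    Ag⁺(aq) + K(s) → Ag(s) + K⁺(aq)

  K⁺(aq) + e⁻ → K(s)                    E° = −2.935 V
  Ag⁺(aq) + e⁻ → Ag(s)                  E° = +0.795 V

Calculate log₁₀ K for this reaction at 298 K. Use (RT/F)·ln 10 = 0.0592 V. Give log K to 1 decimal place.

log K = 63.0

The Ag⁺/Ag couple is reduced (cathode); E°cell = +0.795 − (−2.935) = +3.730 V with n = 1.
At equilibrium E = 0, so log K = nE°cell / 0.0592 = (1)(+3.730) / 0.0592 = 63.0.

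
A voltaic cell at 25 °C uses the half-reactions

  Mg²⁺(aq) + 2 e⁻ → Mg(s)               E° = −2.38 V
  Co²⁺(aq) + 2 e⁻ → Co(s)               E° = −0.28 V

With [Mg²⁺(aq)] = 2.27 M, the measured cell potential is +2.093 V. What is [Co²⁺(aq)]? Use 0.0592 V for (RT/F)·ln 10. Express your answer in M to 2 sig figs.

Co²⁺/Co is the cathode (higher E°); E°cell = −0.28 − (−2.38) = +2.10 V with n = 2.
Since E = E° − (0.0592/n)·log Q, log Q = n(E° − E)/0.0592 = 0.236.
Balancing electrons gives Co²⁺(aq) + Mg(s) → Co(s) + Mg²⁺(aq); thus Q = [Mg²⁺(aq)] / [Co²⁺(aq)].
Isolating [Co²⁺(aq)] in Q = 10^{0.236} yields log [Co²⁺(aq)] = 0.120, i.e. 1.3 M.

1.3 M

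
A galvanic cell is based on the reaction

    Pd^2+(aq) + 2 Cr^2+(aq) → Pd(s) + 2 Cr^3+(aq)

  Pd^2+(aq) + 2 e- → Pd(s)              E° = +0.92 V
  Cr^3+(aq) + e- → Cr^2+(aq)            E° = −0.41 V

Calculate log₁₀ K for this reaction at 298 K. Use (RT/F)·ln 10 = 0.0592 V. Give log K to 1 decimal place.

The Pd²⁺/Pd couple is reduced (cathode); E°cell = +0.92 − (−0.41) = +1.33 V with n = 2.
At equilibrium E = 0, so log K = nE°cell / 0.0592 = (2)(+1.33) / 0.0592 = 44.9.

log K = 44.9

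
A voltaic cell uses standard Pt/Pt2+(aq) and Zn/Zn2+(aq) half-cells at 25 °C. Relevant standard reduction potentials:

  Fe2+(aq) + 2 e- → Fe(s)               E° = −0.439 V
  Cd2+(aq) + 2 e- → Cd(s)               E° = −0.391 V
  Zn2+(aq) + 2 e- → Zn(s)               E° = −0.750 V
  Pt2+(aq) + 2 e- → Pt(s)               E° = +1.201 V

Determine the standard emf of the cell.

+1.951 V

Of the two couples in this cell, the one with the more positive reduction potential is reduced at the cathode: here that is Pt²⁺/Pt (+1.201 V); Zn²⁺/Zn (−0.750 V) is the anode.
E°cell = E°(cathode) − E°(anode) = +1.201 − (−0.750) = +1.951 V.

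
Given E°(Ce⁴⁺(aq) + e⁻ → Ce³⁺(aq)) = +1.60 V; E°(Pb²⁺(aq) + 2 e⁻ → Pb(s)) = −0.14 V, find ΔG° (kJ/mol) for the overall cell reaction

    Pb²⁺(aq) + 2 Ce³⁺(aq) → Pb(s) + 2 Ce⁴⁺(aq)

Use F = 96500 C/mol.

+336 kJ/mol

In the reaction as written Pb²⁺(aq) is reduced, so the Pb²⁺/Pb couple is the cathode and Ce⁴⁺/Ce³⁺ is the anode.
E°cell = −0.14 − (+1.60) = −1.74 V; balancing electrons gives n = 2.
ΔG° = −nFE°cell = −(2)(96500)(−1.74) J/mol = +336 kJ/mol.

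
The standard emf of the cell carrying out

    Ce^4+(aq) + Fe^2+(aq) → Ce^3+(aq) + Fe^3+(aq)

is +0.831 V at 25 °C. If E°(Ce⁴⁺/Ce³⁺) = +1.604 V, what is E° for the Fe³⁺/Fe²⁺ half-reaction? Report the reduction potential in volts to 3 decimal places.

In the reaction as written the Ce⁴⁺/Ce³⁺ couple is reduced (cathode) and Fe³⁺/Fe²⁺ is oxidized (anode), so E°cell = E°(Ce⁴⁺/Ce³⁺) − E°(Fe³⁺/Fe²⁺).
E°(Fe³⁺/Fe²⁺) = E°(cathode) − E°cell = +1.604 − (+0.831) = +0.773 V.

+0.773 V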